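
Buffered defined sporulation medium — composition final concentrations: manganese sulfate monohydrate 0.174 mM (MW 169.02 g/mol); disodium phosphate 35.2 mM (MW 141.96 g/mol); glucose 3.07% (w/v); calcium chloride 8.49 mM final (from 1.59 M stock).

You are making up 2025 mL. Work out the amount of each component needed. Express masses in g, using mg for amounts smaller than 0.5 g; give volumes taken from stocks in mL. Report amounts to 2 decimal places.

Target volume = 2025 mL = 2.025 L.
manganese sulfate monohydrate: 0.174 mmol/L × 169.02 mg/mmol × 2.025 L = 59.55 mg
disodium phosphate: 35.2 mmol/L × 141.96 g/mol × 2.025 L ÷ 1000 = 10.12 g
glucose: 3.07% w/v = 30.7 g/L → 30.7 × 2.025 L = 62.17 g
calcium chloride: C1V1 = C2V2 → 8.49 mM × 2025 mL ÷ 1590 mM = 10.81 mL

manganese sulfate monohydrate 59.55 mg; disodium phosphate 10.12 g; glucose 62.17 g; calcium chloride 10.81 mL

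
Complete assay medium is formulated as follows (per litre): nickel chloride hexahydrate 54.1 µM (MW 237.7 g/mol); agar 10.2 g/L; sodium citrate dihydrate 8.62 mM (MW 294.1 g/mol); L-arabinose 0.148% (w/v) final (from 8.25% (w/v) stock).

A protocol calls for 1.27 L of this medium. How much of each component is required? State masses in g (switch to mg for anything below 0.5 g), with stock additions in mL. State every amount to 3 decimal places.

Working volume: 1.27 L.
nickel chloride hexahydrate: 54.1 µmol/L × 237.7 g/mol × 1.27 L ÷ 1000 = 16.332 mg
agar: 10.2 g/L × 1.27 L = 12.954 g
sodium citrate dihydrate: 8.62 mmol/L × 294.1 g/mol × 1.27 L ÷ 1000 = 3.220 g
L-arabinose: C1V1 = C2V2 → 0.148% ÷ 8.25% × 1270 mL = 22.783 mL

nickel chloride hexahydrate 16.332 mg; agar 12.954 g; sodium citrate dihydrate 3.220 g; L-arabinose 22.783 mL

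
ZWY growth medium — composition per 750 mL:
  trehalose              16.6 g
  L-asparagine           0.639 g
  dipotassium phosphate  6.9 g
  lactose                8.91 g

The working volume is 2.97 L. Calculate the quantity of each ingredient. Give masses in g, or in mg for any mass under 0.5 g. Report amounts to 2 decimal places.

Ratio of target to recipe volume: 2970 / 750 = 3.96.
trehalose: 16.6 g × (2970 mL / 750 mL) = 65.74 g
L-asparagine: 0.639 g × (2970 mL / 750 mL) = 2.53 g
dipotassium phosphate: 6.9 g × (2970 mL / 750 mL) = 27.32 g
lactose: 8.91 g × (2970 mL / 750 mL) = 35.28 g

trehalose 65.74 g; L-asparagine 2.53 g; dipotassium phosphate 27.32 g; lactose 35.28 g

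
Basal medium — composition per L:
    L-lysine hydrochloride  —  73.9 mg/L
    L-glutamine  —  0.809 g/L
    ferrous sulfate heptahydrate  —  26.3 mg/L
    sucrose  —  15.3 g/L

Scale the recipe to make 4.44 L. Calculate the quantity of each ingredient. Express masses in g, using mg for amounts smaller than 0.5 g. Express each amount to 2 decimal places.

Working volume: 4.44 L.
L-lysine hydrochloride: 73.9 mg/L × 4.44 L = 328.12 mg
L-glutamine: 0.809 g/L × 4.44 L = 3.59 g
ferrous sulfate heptahydrate: 26.3 mg/L × 4.44 L = 116.77 mg
sucrose: 15.3 g/L × 4.44 L = 67.93 g

L-lysine hydrochloride 328.12 mg; L-glutamine 3.59 g; ferrous sulfate heptahydrate 116.77 mg; sucrose 67.93 g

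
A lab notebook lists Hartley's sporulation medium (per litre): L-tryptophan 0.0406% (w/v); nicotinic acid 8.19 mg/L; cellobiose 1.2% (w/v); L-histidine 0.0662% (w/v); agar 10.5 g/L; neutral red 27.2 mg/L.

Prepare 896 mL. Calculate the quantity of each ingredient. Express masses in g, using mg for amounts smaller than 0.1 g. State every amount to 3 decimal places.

Working volume: 896 mL = 0.896 L.
L-tryptophan: 0.0406% w/v = 0.406 g/L → 0.406 × 0.896 L = 0.364 g
nicotinic acid: 8.19 mg/L × 0.896 L = 7.338 mg
cellobiose: 1.2 g per 100 mL × 896 mL ÷ 100 = 10.752 g
L-histidine: 0.0662% w/v = 0.662 g/L → 0.662 × 0.896 L = 0.593 g
agar: 10.5 g/L × 0.896 L = 9.408 g
neutral red: 27.2 mg/L × 0.896 L = 24.371 mg

L-tryptophan 0.364 g; nicotinic acid 7.338 mg; cellobiose 10.752 g; L-histidine 0.593 g; agar 9.408 g; neutral red 24.371 mg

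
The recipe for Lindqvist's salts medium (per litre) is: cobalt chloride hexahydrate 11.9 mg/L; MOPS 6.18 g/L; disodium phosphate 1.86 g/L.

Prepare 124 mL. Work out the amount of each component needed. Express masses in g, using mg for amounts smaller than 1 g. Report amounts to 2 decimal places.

cobalt chloride hexahydrate 1.48 mg; MOPS 766.32 mg; disodium phosphate 230.64 mg

Target volume = 124 mL = 0.124 L.
cobalt chloride hexahydrate: 11.9 mg/L × 0.124 L = 1.48 mg
MOPS: 6.18 g/L × 0.124 L = 0.76632 g = 766.32 mg
disodium phosphate: 1.86 g/L × 0.124 L = 0.23064 g = 230.64 mg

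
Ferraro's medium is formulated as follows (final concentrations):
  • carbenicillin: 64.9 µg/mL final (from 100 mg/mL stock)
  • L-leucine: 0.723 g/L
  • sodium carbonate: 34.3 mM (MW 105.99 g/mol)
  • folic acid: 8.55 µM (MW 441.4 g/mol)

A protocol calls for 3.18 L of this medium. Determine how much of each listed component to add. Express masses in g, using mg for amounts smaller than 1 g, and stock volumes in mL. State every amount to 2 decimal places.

Working volume: 3.18 L.
carbenicillin: C1V1 = C2V2 → 64.9 µg/mL × 3180 mL ÷ 100000 µg/mL = 2.06 mL
L-leucine: 0.723 g/L × 3.18 L = 2.30 g
sodium carbonate: 34.3 mmol/L × 105.99 g/mol × 3.18 L ÷ 1000 = 11.56 g
folic acid: 8.55 µmol/L × 441.4 g/mol × 3.18 L ÷ 1000 = 12.00 mg

carbenicillin 2.06 mL; L-leucine 2.30 g; sodium carbonate 11.56 g; folic acid 12.00 mg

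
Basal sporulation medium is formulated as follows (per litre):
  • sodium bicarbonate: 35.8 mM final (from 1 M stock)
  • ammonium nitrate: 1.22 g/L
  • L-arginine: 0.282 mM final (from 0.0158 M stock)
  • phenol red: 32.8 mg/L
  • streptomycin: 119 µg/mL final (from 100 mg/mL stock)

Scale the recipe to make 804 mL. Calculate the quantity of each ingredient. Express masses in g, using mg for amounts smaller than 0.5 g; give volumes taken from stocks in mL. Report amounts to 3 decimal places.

Scale factor relative to 1 L: 0.804.
sodium bicarbonate: C1V1 = C2V2 → 35.8 mM × 804 mL ÷ 1000 mM = 28.783 mL
ammonium nitrate: 1.22 g/L × 0.804 L = 0.981 g
L-arginine: V = C2·V2/C1 = 0.282 mM × 804 mL ÷ 15.8 mM = 14.350 mL
phenol red: 32.8 mg/L × 0.804 L = 26.371 mg
streptomycin: C1V1 = C2V2 → 119 µg/mL × 804 mL ÷ 100000 µg/mL = 0.957 mL

sodium bicarbonate 28.783 mL; ammonium nitrate 0.981 g; L-arginine 14.350 mL; phenol red 26.371 mg; streptomycin 0.957 mL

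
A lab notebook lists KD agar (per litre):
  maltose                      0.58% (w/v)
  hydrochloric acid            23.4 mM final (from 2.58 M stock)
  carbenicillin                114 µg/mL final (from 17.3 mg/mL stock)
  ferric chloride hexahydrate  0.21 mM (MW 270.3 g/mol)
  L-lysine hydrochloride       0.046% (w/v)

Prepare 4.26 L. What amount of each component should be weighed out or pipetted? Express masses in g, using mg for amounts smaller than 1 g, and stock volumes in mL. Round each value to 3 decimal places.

maltose 24.708 g; hydrochloric acid 38.637 mL; carbenicillin 28.072 mL; ferric chloride hexahydrate 241.810 mg; L-lysine hydrochloride 1.960 g

Scale factor relative to 1 L: 4.26.
maltose: 0.58% w/v = 5.8 g/L → 5.8 × 4.26 L = 24.708 g
hydrochloric acid: C1V1 = C2V2 → 23.4 mM × 4260 mL ÷ 2580 mM = 38.637 mL
carbenicillin: dilute stock: 114 µg/mL × 4260 mL ÷ 17300 µg/mL = 28.072 mL
ferric chloride hexahydrate: 0.21 mmol/L × 270.3 mg/mmol × 4.26 L = 241.810 mg
L-lysine hydrochloride: 0.046% w/v = 0.46 g/L → 0.46 × 4.26 L = 1.960 g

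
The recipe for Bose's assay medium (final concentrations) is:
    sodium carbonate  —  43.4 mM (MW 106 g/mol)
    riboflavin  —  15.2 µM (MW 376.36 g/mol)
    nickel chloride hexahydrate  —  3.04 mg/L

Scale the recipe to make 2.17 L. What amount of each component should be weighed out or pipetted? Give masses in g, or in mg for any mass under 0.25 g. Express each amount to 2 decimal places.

Working volume: 2.17 L.
sodium carbonate: 43.4 mmol/L × 106 g/mol × 2.17 L ÷ 1000 = 9.98 g
riboflavin: 15.2 µmol/L × 376.36 g/mol × 2.17 L ÷ 1000 = 12.41 mg
nickel chloride hexahydrate: 3.04 mg/L × 2.17 L = 6.60 mg

sodium carbonate 9.98 g; riboflavin 12.41 mg; nickel chloride hexahydrate 6.60 mg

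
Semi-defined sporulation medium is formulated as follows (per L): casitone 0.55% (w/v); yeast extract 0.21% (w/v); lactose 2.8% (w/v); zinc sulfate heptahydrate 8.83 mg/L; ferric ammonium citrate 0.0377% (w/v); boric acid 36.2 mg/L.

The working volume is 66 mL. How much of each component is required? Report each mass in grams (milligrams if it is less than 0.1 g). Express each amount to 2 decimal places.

Working volume: 66 mL = 0.066 L.
casitone: 0.55 g per 100 mL × 66 mL ÷ 100 = 0.36 g
yeast extract: 0.21 g per 100 mL × 66 mL ÷ 100 = 0.14 g
lactose: 2.8% w/v = 28 g/L → 28 × 0.066 L = 1.85 g
zinc sulfate heptahydrate: 8.83 mg/L × 0.066 L = 0.58 mg
ferric ammonium citrate: 0.0377 g per 100 mL × 66 mL ÷ 100 = 0.024882 g = 24.88 mg
boric acid: 36.2 mg/L × 0.066 L = 2.39 mg

casitone 0.36 g; yeast extract 0.14 g; lactose 1.85 g; zinc sulfate heptahydrate 0.58 mg; ferric ammonium citrate 24.88 mg; boric acid 2.39 mg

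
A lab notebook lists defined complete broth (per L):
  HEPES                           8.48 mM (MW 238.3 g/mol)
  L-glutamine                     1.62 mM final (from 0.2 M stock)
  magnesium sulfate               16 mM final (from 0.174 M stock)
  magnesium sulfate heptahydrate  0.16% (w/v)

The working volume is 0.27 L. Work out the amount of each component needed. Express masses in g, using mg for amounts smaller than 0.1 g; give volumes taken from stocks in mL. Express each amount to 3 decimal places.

Working volume: 0.27 L.
HEPES: 8.48 mmol/L × 238.3 g/mol × 0.27 L ÷ 1000 = 0.546 g
L-glutamine: V = C2·V2/C1 = 1.62 mM × 270 mL ÷ 200 mM = 2.187 mL
magnesium sulfate: V = C2·V2/C1 = 16 mM × 270 mL ÷ 174 mM = 24.828 mL
magnesium sulfate heptahydrate: 0.16 g per 100 mL × 270 mL ÷ 100 = 0.432 g

HEPES 0.546 g; L-glutamine 2.187 mL; magnesium sulfate 24.828 mL; magnesium sulfate heptahydrate 0.432 g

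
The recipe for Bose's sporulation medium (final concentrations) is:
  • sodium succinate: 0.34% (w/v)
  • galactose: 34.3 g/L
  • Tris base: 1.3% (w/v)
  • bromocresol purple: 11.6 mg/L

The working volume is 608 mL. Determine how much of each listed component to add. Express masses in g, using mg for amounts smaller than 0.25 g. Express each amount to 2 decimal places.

Target volume = 608 mL = 0.608 L.
sodium succinate: 0.34 g per 100 mL × 608 mL ÷ 100 = 2.07 g
galactose: 34.3 g/L × 0.608 L = 20.85 g
Tris base: 1.3 g per 100 mL × 608 mL ÷ 100 = 7.90 g
bromocresol purple: 11.6 mg/L × 0.608 L = 7.05 mg

sodium succinate 2.07 g; galactose 20.85 g; Tris base 7.90 g; bromocresol purple 7.05 mg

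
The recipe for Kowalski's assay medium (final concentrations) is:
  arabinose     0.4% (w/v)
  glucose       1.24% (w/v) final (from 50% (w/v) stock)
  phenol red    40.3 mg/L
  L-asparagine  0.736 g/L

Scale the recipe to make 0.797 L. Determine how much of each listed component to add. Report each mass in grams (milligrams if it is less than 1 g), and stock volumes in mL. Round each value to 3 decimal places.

arabinose 3.188 g; glucose 19.766 mL; phenol red 32.119 mg; L-asparagine 586.592 mg

Scale factor relative to 1 L: 0.797.
arabinose: 0.4 g per 100 mL × 797 mL ÷ 100 = 3.188 g
glucose: V = C2·V2/C1 = 1.24% ÷ 50% × 797 mL = 19.766 mL
phenol red: 40.3 mg/L × 0.797 L = 32.119 mg
L-asparagine: 0.736 g/L × 0.797 L = 0.586592 g = 586.592 mg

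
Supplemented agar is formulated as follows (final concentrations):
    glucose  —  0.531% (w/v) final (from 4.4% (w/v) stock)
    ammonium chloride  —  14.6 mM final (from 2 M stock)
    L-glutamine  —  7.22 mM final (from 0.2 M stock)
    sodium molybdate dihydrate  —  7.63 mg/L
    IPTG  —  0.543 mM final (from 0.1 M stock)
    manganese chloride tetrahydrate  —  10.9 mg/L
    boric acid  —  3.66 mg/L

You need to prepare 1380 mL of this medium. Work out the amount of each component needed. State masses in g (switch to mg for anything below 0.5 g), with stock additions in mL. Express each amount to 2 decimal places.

Target volume = 1380 mL = 1.38 L.
glucose: C1V1 = C2V2 → 0.531% ÷ 4.4% × 1380 mL = 166.54 mL
ammonium chloride: V = C2·V2/C1 = 14.6 mM × 1380 mL ÷ 2000 mM = 10.07 mL
L-glutamine: dilute stock: 7.22 mM × 1380 mL ÷ 200 mM = 49.82 mL
sodium molybdate dihydrate: 7.63 mg/L × 1.38 L = 10.53 mg
IPTG: dilute stock: 0.543 mM × 1380 mL ÷ 100 mM = 7.49 mL
manganese chloride tetrahydrate: 10.9 mg/L × 1.38 L = 15.04 mg
boric acid: 3.66 mg/L × 1.38 L = 5.05 mg

glucose 166.54 mL; ammonium chloride 10.07 mL; L-glutamine 49.82 mL; sodium molybdate dihydrate 10.53 mg; IPTG 7.49 mL; manganese chloride tetrahydrate 15.04 mg; boric acid 5.05 mg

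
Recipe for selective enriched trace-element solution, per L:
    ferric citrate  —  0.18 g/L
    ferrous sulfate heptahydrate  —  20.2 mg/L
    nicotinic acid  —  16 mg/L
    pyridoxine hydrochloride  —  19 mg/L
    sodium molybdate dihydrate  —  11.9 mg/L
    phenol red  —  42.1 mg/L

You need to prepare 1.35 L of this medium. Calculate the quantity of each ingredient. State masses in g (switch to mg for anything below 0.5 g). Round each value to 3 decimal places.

ferric citrate 243.000 mg; ferrous sulfate heptahydrate 27.270 mg; nicotinic acid 21.600 mg; pyridoxine hydrochloride 25.650 mg; sodium molybdate dihydrate 16.065 mg; phenol red 56.835 mg

Scale factor relative to 1 L: 1.35.
ferric citrate: 0.18 g/L × 1.35 L = 0.243 g = 243.000 mg
ferrous sulfate heptahydrate: 20.2 mg/L × 1.35 L = 27.270 mg
nicotinic acid: 16 mg/L × 1.35 L = 21.600 mg
pyridoxine hydrochloride: 19 mg/L × 1.35 L = 25.650 mg
sodium molybdate dihydrate: 11.9 mg/L × 1.35 L = 16.065 mg
phenol red: 42.1 mg/L × 1.35 L = 56.835 mg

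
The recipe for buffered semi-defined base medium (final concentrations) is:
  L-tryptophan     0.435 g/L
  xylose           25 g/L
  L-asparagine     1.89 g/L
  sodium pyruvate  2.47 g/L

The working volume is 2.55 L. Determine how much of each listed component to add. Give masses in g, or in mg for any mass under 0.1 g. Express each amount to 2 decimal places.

Scale factor relative to 1 L: 2.55.
L-tryptophan: 0.435 g/L × 2.55 L = 1.11 g
xylose: 25 g/L × 2.55 L = 63.75 g
L-asparagine: 1.89 g/L × 2.55 L = 4.82 g
sodium pyruvate: 2.47 g/L × 2.55 L = 6.30 g

L-tryptophan 1.11 g; xylose 63.75 g; L-asparagine 4.82 g; sodium pyruvate 6.30 g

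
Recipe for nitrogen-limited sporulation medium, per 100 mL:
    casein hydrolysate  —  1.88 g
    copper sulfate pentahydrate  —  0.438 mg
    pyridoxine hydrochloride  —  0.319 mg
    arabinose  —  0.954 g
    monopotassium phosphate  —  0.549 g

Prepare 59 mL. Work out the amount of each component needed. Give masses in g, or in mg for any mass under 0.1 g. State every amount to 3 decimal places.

Ratio of target to recipe volume: 59 / 100 = 0.59.
casein hydrolysate: 1.88 g × (59 mL / 100 mL) = 1.109 g
copper sulfate pentahydrate: 0.438 mg × (59 mL / 100 mL) = 0.258 mg
pyridoxine hydrochloride: 0.319 mg × (59 mL / 100 mL) = 0.188 mg
arabinose: 0.954 g × (59 mL / 100 mL) = 0.563 g
monopotassium phosphate: 0.549 g × (59 mL / 100 mL) = 0.324 g

casein hydrolysate 1.109 g; copper sulfate pentahydrate 0.258 mg; pyridoxine hydrochloride 0.188 mg; arabinose 0.563 g; monopotassium phosphate 0.324 g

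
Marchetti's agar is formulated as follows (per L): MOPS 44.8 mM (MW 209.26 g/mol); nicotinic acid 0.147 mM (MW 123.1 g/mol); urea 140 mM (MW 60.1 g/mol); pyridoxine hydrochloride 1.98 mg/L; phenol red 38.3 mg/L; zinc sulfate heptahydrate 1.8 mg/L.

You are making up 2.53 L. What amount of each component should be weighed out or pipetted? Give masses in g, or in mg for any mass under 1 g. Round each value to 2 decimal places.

Scale factor relative to 1 L: 2.53.
MOPS: 44.8 mmol/L × 209.26 g/mol × 2.53 L ÷ 1000 = 23.72 g
nicotinic acid: 0.147 mmol/L × 123.1 mg/mmol × 2.53 L = 45.78 mg
urea: 140 mmol/L × 60.1 g/mol × 2.53 L ÷ 1000 = 21.29 g
pyridoxine hydrochloride: 1.98 mg/L × 2.53 L = 5.01 mg
phenol red: 38.3 mg/L × 2.53 L = 96.90 mg
zinc sulfate heptahydrate: 1.8 mg/L × 2.53 L = 4.55 mg

MOPS 23.72 g; nicotinic acid 45.78 mg; urea 21.29 g; pyridoxine hydrochloride 5.01 mg; phenol red 96.90 mg; zinc sulfate heptahydrate 4.55 mg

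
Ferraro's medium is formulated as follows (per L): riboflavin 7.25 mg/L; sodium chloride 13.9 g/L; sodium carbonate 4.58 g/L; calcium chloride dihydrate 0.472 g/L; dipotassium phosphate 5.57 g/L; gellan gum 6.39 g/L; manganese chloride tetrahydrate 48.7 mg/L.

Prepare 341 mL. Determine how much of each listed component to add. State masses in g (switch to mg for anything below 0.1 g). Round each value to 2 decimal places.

Working volume: 341 mL = 0.341 L.
riboflavin: 7.25 mg/L × 0.341 L = 2.47 mg
sodium chloride: 13.9 g/L × 0.341 L = 4.74 g
sodium carbonate: 4.58 g/L × 0.341 L = 1.56 g
calcium chloride dihydrate: 0.472 g/L × 0.341 L = 0.16 g
dipotassium phosphate: 5.57 g/L × 0.341 L = 1.90 g
gellan gum: 6.39 g/L × 0.341 L = 2.18 g
manganese chloride tetrahydrate: 48.7 mg/L × 0.341 L = 16.61 mg

riboflavin 2.47 mg; sodium chloride 4.74 g; sodium carbonate 1.56 g; calcium chloride dihydrate 0.16 g; dipotassium phosphate 1.90 g; gellan gum 2.18 g; manganese chloride tetrahydrate 16.61 mg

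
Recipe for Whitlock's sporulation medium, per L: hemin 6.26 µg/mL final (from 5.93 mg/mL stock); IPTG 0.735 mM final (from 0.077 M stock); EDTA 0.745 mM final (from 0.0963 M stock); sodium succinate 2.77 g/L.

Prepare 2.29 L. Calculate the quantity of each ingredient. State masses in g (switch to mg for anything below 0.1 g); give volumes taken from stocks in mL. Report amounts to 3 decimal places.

hemin 2.417 mL; IPTG 21.859 mL; EDTA 17.716 mL; sodium succinate 6.343 g

Working volume: 2.29 L.
hemin: C1V1 = C2V2 → 6.26 µg/mL × 2290 mL ÷ 5930 µg/mL = 2.417 mL
IPTG: V = C2·V2/C1 = 0.735 mM × 2290 mL ÷ 77 mM = 21.859 mL
EDTA: V = C2·V2/C1 = 0.745 mM × 2290 mL ÷ 96.3 mM = 17.716 mL
sodium succinate: 2.77 g/L × 2.29 L = 6.343 g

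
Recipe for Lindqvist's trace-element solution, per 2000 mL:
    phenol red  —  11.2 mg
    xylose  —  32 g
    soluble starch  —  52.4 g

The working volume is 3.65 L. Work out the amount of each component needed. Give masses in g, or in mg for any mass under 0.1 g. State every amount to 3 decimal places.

phenol red 20.440 mg; xylose 58.400 g; soluble starch 95.630 g

Scale factor = 3650 mL / 2000 mL = 1.825.
phenol red: 11.2 mg × (3650 mL / 2000 mL) = 20.440 mg
xylose: 32 g × (3650 mL / 2000 mL) = 58.400 g
soluble starch: 52.4 g × (3650 mL / 2000 mL) = 95.630 g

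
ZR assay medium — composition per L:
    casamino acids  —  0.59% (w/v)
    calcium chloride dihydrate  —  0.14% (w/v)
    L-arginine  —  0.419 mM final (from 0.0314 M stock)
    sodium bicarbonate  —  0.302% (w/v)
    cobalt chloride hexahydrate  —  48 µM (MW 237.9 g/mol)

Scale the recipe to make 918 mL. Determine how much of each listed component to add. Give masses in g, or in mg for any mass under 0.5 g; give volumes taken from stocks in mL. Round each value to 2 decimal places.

Target volume = 918 mL = 0.918 L.
casamino acids: 0.59% w/v = 5.9 g/L → 5.9 × 0.918 L = 5.42 g
calcium chloride dihydrate: 0.14% w/v = 1.4 g/L → 1.4 × 0.918 L = 1.29 g
L-arginine: V = C2·V2/C1 = 0.419 mM × 918 mL ÷ 31.4 mM = 12.25 mL
sodium bicarbonate: 0.302 g per 100 mL × 918 mL ÷ 100 = 2.77 g
cobalt chloride hexahydrate: 48 µmol/L × 237.9 g/mol × 0.918 L ÷ 1000 = 10.48 mg

casamino acids 5.42 g; calcium chloride dihydrate 1.29 g; L-arginine 12.25 mL; sodium bicarbonate 2.77 g; cobalt chloride hexahydrate 10.48 mg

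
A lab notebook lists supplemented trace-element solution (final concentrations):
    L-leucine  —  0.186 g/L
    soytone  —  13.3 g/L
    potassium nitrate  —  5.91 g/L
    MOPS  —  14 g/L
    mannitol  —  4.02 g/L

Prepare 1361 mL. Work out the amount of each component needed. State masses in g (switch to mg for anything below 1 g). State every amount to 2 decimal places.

Scale factor relative to 1 L: 1.361.
L-leucine: 0.186 g/L × 1.361 L = 0.253146 g = 253.15 mg
soytone: 13.3 g/L × 1.361 L = 18.10 g
potassium nitrate: 5.91 g/L × 1.361 L = 8.04 g
MOPS: 14 g/L × 1.361 L = 19.05 g
mannitol: 4.02 g/L × 1.361 L = 5.47 g

L-leucine 253.15 mg; soytone 18.10 g; potassium nitrate 8.04 g; MOPS 19.05 g; mannitol 5.47 g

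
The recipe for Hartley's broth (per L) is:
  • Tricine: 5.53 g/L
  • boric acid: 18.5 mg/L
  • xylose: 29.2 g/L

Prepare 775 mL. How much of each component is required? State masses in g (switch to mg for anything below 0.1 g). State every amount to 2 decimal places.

Working volume: 775 mL = 0.775 L.
Tricine: 5.53 g/L × 0.775 L = 4.29 g
boric acid: 18.5 mg/L × 0.775 L = 14.34 mg
xylose: 29.2 g/L × 0.775 L = 22.63 g

Tricine 4.29 g; boric acid 14.34 mg; xylose 22.63 g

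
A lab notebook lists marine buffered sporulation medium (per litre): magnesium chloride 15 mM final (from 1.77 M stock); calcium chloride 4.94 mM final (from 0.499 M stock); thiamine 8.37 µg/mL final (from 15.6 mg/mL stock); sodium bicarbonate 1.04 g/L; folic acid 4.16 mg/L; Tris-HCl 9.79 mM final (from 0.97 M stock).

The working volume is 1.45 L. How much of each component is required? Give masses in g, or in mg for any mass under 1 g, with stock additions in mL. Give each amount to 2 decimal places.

Working volume: 1.45 L.
magnesium chloride: V = C2·V2/C1 = 15 mM × 1450 mL ÷ 1770 mM = 12.29 mL
calcium chloride: C1V1 = C2V2 → 4.94 mM × 1450 mL ÷ 499 mM = 14.35 mL
thiamine: dilute stock: 8.37 µg/mL × 1450 mL ÷ 15600 µg/mL = 0.78 mL
sodium bicarbonate: 1.04 g/L × 1.45 L = 1.51 g
folic acid: 4.16 mg/L × 1.45 L = 6.03 mg
Tris-HCl: V = C2·V2/C1 = 9.79 mM × 1450 mL ÷ 970 mM = 14.63 mL

magnesium chloride 12.29 mL; calcium chloride 14.35 mL; thiamine 0.78 mL; sodium bicarbonate 1.51 g; folic acid 6.03 mg; Tris-HCl 14.63 mL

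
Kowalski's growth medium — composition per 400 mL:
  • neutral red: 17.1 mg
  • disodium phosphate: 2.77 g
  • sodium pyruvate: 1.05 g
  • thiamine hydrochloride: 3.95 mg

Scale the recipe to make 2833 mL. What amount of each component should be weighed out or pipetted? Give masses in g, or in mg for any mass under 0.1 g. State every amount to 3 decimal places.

neutral red 0.121 g; disodium phosphate 19.619 g; sodium pyruvate 7.437 g; thiamine hydrochloride 27.976 mg

Scale factor = 2833 mL / 400 mL = 7.0825.
neutral red: 17.1 mg × (2833 mL / 400 mL) = 121.111 mg = 0.121 g
disodium phosphate: 2.77 g × (2833 mL / 400 mL) = 19.619 g
sodium pyruvate: 1.05 g × (2833 mL / 400 mL) = 7.437 g
thiamine hydrochloride: 3.95 mg × (2833 mL / 400 mL) = 27.976 mg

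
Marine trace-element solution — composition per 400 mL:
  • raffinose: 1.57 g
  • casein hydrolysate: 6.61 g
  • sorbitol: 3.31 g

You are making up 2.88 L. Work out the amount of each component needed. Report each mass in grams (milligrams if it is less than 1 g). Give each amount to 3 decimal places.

Ratio of target to recipe volume: 2880 / 400 = 7.2.
raffinose: 1.57 g × (2880 mL / 400 mL) = 11.304 g
casein hydrolysate: 6.61 g × (2880 mL / 400 mL) = 47.592 g
sorbitol: 3.31 g × (2880 mL / 400 mL) = 23.832 g

raffinose 11.304 g; casein hydrolysate 47.592 g; sorbitol 23.832 g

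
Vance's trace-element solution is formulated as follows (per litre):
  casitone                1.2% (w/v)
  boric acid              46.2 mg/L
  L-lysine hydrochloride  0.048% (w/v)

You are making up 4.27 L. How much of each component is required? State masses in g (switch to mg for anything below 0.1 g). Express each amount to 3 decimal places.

Scale factor relative to 1 L: 4.27.
casitone: 1.2 g per 100 mL × 4270 mL ÷ 100 = 51.240 g
boric acid: 46.2 mg/L × 4.27 L = 197.274 mg = 0.197 g
L-lysine hydrochloride: 0.048% w/v = 0.48 g/L → 0.48 × 4.27 L = 2.050 g

casitone 51.240 g; boric acid 0.197 g; L-lysine hydrochloride 2.050 g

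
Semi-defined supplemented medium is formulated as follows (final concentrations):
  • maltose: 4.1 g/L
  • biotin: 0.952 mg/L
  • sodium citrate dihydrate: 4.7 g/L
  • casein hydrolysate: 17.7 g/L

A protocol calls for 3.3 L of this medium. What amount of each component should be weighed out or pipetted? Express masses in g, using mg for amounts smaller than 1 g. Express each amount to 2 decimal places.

maltose 13.53 g; biotin 3.14 mg; sodium citrate dihydrate 15.51 g; casein hydrolysate 58.41 g

Working volume: 3.3 L.
maltose: 4.1 g/L × 3.3 L = 13.53 g
biotin: 0.952 mg/L × 3.3 L = 3.14 mg
sodium citrate dihydrate: 4.7 g/L × 3.3 L = 15.51 g
casein hydrolysate: 17.7 g/L × 3.3 L = 58.41 g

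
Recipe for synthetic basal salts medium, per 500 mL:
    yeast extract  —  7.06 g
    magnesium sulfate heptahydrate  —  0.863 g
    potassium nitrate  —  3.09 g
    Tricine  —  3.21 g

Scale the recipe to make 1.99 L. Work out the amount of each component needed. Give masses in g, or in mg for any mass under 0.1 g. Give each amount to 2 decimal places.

yeast extract 28.10 g; magnesium sulfate heptahydrate 3.43 g; potassium nitrate 12.30 g; Tricine 12.78 g

Scale factor = 1990 mL / 500 mL = 3.98.
yeast extract: 7.06 g × (1990 mL / 500 mL) = 28.10 g
magnesium sulfate heptahydrate: 0.863 g × (1990 mL / 500 mL) = 3.43 g
potassium nitrate: 3.09 g × (1990 mL / 500 mL) = 12.30 g
Tricine: 3.21 g × (1990 mL / 500 mL) = 12.78 g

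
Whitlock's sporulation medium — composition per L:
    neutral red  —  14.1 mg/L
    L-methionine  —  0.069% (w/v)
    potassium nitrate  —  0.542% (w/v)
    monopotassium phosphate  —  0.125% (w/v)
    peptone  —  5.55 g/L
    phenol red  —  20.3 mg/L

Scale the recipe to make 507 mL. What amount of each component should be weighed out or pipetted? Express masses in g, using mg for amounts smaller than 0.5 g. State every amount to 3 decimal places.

Scale factor relative to 1 L: 0.507.
neutral red: 14.1 mg/L × 0.507 L = 7.149 mg
L-methionine: 0.069 g per 100 mL × 507 mL ÷ 100 = 0.34983 g = 349.830 mg
potassium nitrate: 0.542 g per 100 mL × 507 mL ÷ 100 = 2.748 g
monopotassium phosphate: 0.125% w/v = 1.25 g/L → 1.25 × 0.507 L = 0.634 g
peptone: 5.55 g/L × 0.507 L = 2.814 g
phenol red: 20.3 mg/L × 0.507 L = 10.292 mg

neutral red 7.149 mg; L-methionine 349.830 mg; potassium nitrate 2.748 g; monopotassium phosphate 0.634 g; peptone 2.814 g; phenol red 10.292 mg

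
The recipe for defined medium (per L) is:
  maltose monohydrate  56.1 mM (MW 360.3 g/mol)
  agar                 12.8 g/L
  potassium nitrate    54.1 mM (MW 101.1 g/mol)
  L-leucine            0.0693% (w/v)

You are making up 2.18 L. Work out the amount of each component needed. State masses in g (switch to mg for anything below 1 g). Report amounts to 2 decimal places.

maltose monohydrate 44.06 g; agar 27.90 g; potassium nitrate 11.92 g; L-leucine 1.51 g

Working volume: 2.18 L.
maltose monohydrate: 56.1 mmol/L × 360.3 g/mol × 2.18 L ÷ 1000 = 44.06 g
agar: 12.8 g/L × 2.18 L = 27.90 g
potassium nitrate: 54.1 mmol/L × 101.1 g/mol × 2.18 L ÷ 1000 = 11.92 g
L-leucine: 0.0693% w/v = 0.693 g/L → 0.693 × 2.18 L = 1.51 g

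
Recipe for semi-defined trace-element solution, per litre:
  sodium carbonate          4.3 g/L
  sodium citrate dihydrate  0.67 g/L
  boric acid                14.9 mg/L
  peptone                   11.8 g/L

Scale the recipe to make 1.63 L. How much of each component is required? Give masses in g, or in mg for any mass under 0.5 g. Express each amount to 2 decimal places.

Scale factor relative to 1 L: 1.63.
sodium carbonate: 4.3 g/L × 1.63 L = 7.01 g
sodium citrate dihydrate: 0.67 g/L × 1.63 L = 1.09 g
boric acid: 14.9 mg/L × 1.63 L = 24.29 mg
peptone: 11.8 g/L × 1.63 L = 19.23 g

sodium carbonate 7.01 g; sodium citrate dihydrate 1.09 g; boric acid 24.29 mg; peptone 19.23 g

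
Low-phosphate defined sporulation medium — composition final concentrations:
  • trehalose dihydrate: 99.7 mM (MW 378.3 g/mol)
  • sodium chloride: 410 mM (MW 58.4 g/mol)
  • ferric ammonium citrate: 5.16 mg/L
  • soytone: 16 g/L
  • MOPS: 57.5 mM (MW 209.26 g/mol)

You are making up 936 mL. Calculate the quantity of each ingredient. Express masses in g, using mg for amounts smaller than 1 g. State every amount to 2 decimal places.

Working volume: 936 mL = 0.936 L.
trehalose dihydrate: 99.7 mmol/L × 378.3 g/mol × 0.936 L ÷ 1000 = 35.30 g
sodium chloride: 410 mmol/L × 58.4 g/mol × 0.936 L ÷ 1000 = 22.41 g
ferric ammonium citrate: 5.16 mg/L × 0.936 L = 4.83 mg
soytone: 16 g/L × 0.936 L = 14.98 g
MOPS: 57.5 mmol/L × 209.26 g/mol × 0.936 L ÷ 1000 = 11.26 g

trehalose dihydrate 35.30 g; sodium chloride 22.41 g; ferric ammonium citrate 4.83 mg; soytone 14.98 g; MOPS 11.26 g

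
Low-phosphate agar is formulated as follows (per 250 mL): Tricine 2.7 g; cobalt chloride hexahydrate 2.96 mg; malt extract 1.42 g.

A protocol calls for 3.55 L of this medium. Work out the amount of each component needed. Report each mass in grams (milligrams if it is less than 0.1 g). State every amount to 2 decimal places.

Scale factor = 3550 mL / 250 mL = 14.2.
Tricine: 2.7 g × (3550 mL / 250 mL) = 38.34 g
cobalt chloride hexahydrate: 2.96 mg × (3550 mL / 250 mL) = 42.03 mg
malt extract: 1.42 g × (3550 mL / 250 mL) = 20.16 g

Tricine 38.34 g; cobalt chloride hexahydrate 42.03 mg; malt extract 20.16 g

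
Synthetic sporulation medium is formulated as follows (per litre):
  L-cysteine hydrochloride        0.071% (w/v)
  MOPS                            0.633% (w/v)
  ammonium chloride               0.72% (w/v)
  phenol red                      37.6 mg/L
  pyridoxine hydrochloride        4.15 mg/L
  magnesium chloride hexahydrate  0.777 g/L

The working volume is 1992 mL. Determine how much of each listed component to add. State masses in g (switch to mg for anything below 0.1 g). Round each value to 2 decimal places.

L-cysteine hydrochloride 1.41 g; MOPS 12.61 g; ammonium chloride 14.34 g; phenol red 74.90 mg; pyridoxine hydrochloride 8.27 mg; magnesium chloride hexahydrate 1.55 g

Target volume = 1992 mL = 1.992 L.
L-cysteine hydrochloride: 0.071% w/v = 0.71 g/L → 0.71 × 1.992 L = 1.41 g
MOPS: 0.633% w/v = 6.33 g/L → 6.33 × 1.992 L = 12.61 g
ammonium chloride: 0.72 g per 100 mL × 1992 mL ÷ 100 = 14.34 g
phenol red: 37.6 mg/L × 1.992 L = 74.90 mg
pyridoxine hydrochloride: 4.15 mg/L × 1.992 L = 8.27 mg
magnesium chloride hexahydrate: 0.777 g/L × 1.992 L = 1.55 g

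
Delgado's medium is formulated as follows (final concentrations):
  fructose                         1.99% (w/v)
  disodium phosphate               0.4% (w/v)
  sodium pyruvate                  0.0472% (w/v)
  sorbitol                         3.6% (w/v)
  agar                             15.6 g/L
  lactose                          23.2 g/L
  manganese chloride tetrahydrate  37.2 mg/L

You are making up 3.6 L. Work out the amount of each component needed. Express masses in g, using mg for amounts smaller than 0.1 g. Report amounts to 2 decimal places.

fructose 71.64 g; disodium phosphate 14.40 g; sodium pyruvate 1.70 g; sorbitol 129.60 g; agar 56.16 g; lactose 83.52 g; manganese chloride tetrahydrate 0.13 g

Scale factor relative to 1 L: 3.6.
fructose: 1.99% w/v = 19.9 g/L → 19.9 × 3.6 L = 71.64 g
disodium phosphate: 0.4 g per 100 mL × 3600 mL ÷ 100 = 14.40 g
sodium pyruvate: 0.0472 g per 100 mL × 3600 mL ÷ 100 = 1.70 g
sorbitol: 3.6 g per 100 mL × 3600 mL ÷ 100 = 129.60 g
agar: 15.6 g/L × 3.6 L = 56.16 g
lactose: 23.2 g/L × 3.6 L = 83.52 g
manganese chloride tetrahydrate: 37.2 mg/L × 3.6 L = 133.92 mg = 0.13 g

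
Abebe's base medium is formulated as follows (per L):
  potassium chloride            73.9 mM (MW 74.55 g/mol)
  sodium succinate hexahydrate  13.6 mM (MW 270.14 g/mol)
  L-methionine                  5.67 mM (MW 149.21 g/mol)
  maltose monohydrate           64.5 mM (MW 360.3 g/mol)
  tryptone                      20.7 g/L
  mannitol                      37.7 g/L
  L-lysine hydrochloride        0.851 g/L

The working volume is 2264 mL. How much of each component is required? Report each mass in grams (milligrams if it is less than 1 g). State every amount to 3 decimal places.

Working volume: 2264 mL = 2.264 L.
potassium chloride: 73.9 mmol/L × 74.55 g/mol × 2.264 L ÷ 1000 = 12.473 g
sodium succinate hexahydrate: 13.6 mmol/L × 270.14 g/mol × 2.264 L ÷ 1000 = 8.318 g
L-methionine: 5.67 mmol/L × 149.21 g/mol × 2.264 L ÷ 1000 = 1.915 g
maltose monohydrate: 64.5 mmol/L × 360.3 g/mol × 2.264 L ÷ 1000 = 52.614 g
tryptone: 20.7 g/L × 2.264 L = 46.865 g
mannitol: 37.7 g/L × 2.264 L = 85.353 g
L-lysine hydrochloride: 0.851 g/L × 2.264 L = 1.927 g

potassium chloride 12.473 g; sodium succinate hexahydrate 8.318 g; L-methionine 1.915 g; maltose monohydrate 52.614 g; tryptone 46.865 g; mannitol 85.353 g; L-lysine hydrochloride 1.927 g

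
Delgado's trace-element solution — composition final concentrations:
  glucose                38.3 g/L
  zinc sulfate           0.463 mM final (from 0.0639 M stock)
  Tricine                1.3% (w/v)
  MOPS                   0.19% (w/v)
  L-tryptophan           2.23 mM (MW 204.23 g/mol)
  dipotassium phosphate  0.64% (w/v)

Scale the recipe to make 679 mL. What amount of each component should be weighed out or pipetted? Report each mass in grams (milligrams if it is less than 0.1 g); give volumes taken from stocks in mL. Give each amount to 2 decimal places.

Working volume: 679 mL = 0.679 L.
glucose: 38.3 g/L × 0.679 L = 26.01 g
zinc sulfate: V = C2·V2/C1 = 0.463 mM × 679 mL ÷ 63.9 mM = 4.92 mL
Tricine: 1.3% w/v = 13 g/L → 13 × 0.679 L = 8.83 g
MOPS: 0.19% w/v = 1.9 g/L → 1.9 × 0.679 L = 1.29 g
L-tryptophan: 2.23 mmol/L × 204.23 g/mol × 0.679 L ÷ 1000 = 0.31 g
dipotassium phosphate: 0.64 g per 100 mL × 679 mL ÷ 100 = 4.35 g

glucose 26.01 g; zinc sulfate 4.92 mL; Tricine 8.83 g; MOPS 1.29 g; L-tryptophan 0.31 g; dipotassium phosphate 4.35 g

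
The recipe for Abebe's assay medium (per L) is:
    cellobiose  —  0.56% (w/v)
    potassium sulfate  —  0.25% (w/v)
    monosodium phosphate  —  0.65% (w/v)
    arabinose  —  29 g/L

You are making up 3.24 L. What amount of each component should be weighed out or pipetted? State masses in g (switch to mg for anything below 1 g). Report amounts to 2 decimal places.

Working volume: 3.24 L.
cellobiose: 0.56 g per 100 mL × 3240 mL ÷ 100 = 18.14 g
potassium sulfate: 0.25 g per 100 mL × 3240 mL ÷ 100 = 8.10 g
monosodium phosphate: 0.65 g per 100 mL × 3240 mL ÷ 100 = 21.06 g
arabinose: 29 g/L × 3.24 L = 93.96 g

cellobiose 18.14 g; potassium sulfate 8.10 g; monosodium phosphate 21.06 g; arabinose 93.96 g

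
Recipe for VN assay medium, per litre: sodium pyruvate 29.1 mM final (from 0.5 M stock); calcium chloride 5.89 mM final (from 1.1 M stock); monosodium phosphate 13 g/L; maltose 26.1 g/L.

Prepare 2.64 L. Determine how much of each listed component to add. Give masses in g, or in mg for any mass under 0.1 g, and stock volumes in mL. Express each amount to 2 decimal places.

sodium pyruvate 153.65 mL; calcium chloride 14.14 mL; monosodium phosphate 34.32 g; maltose 68.90 g

Working volume: 2.64 L.
sodium pyruvate: V = C2·V2/C1 = 29.1 mM × 2640 mL ÷ 500 mM = 153.65 mL
calcium chloride: V = C2·V2/C1 = 5.89 mM × 2640 mL ÷ 1100 mM = 14.14 mL
monosodium phosphate: 13 g/L × 2.64 L = 34.32 g
maltose: 26.1 g/L × 2.64 L = 68.90 g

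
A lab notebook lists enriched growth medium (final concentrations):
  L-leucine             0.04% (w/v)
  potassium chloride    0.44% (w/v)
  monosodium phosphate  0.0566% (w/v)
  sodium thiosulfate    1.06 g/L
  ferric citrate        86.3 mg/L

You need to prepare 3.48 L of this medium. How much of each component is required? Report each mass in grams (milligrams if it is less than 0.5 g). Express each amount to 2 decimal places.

L-leucine 1.39 g; potassium chloride 15.31 g; monosodium phosphate 1.97 g; sodium thiosulfate 3.69 g; ferric citrate 300.32 mg

Working volume: 3.48 L.
L-leucine: 0.04 g per 100 mL × 3480 mL ÷ 100 = 1.39 g
potassium chloride: 0.44% w/v = 4.4 g/L → 4.4 × 3.48 L = 15.31 g
monosodium phosphate: 0.0566% w/v = 0.566 g/L → 0.566 × 3.48 L = 1.97 g
sodium thiosulfate: 1.06 g/L × 3.48 L = 3.69 g
ferric citrate: 86.3 mg/L × 3.48 L = 300.32 mg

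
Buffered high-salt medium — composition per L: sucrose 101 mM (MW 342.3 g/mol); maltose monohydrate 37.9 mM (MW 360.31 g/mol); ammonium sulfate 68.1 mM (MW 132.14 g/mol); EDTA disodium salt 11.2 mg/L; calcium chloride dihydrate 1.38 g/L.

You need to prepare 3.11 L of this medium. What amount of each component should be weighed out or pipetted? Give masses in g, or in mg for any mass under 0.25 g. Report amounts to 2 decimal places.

sucrose 107.52 g; maltose monohydrate 42.47 g; ammonium sulfate 27.99 g; EDTA disodium salt 34.83 mg; calcium chloride dihydrate 4.29 g

Scale factor relative to 1 L: 3.11.
sucrose: 101 mmol/L × 342.3 g/mol × 3.11 L ÷ 1000 = 107.52 g
maltose monohydrate: 37.9 mmol/L × 360.31 g/mol × 3.11 L ÷ 1000 = 42.47 g
ammonium sulfate: 68.1 mmol/L × 132.14 g/mol × 3.11 L ÷ 1000 = 27.99 g
EDTA disodium salt: 11.2 mg/L × 3.11 L = 34.83 mg
calcium chloride dihydrate: 1.38 g/L × 3.11 L = 4.29 g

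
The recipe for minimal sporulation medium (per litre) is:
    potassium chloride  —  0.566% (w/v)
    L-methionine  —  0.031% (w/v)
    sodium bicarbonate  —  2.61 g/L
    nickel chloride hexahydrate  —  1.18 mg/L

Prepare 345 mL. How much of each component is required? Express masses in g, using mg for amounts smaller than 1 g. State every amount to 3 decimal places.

potassium chloride 1.953 g; L-methionine 106.950 mg; sodium bicarbonate 900.450 mg; nickel chloride hexahydrate 0.407 mg

Scale factor relative to 1 L: 0.345.
potassium chloride: 0.566% w/v = 5.66 g/L → 5.66 × 0.345 L = 1.953 g
L-methionine: 0.031 g per 100 mL × 345 mL ÷ 100 = 0.10695 g = 106.950 mg
sodium bicarbonate: 2.61 g/L × 0.345 L = 0.90045 g = 900.450 mg
nickel chloride hexahydrate: 1.18 mg/L × 0.345 L = 0.407 mg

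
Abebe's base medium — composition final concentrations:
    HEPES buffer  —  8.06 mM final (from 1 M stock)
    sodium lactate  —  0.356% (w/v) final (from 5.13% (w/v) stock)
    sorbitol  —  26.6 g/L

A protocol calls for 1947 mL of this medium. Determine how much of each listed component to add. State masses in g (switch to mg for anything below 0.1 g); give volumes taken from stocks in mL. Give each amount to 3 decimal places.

Target volume = 1947 mL = 1.947 L.
HEPES buffer: C1V1 = C2V2 → 8.06 mM × 1947 mL ÷ 1000 mM = 15.693 mL
sodium lactate: dilute stock: 0.356% ÷ 5.13% × 1947 mL = 135.113 mL
sorbitol: 26.6 g/L × 1.947 L = 51.790 g

HEPES buffer 15.693 mL; sodium lactate 135.113 mL; sorbitol 51.790 g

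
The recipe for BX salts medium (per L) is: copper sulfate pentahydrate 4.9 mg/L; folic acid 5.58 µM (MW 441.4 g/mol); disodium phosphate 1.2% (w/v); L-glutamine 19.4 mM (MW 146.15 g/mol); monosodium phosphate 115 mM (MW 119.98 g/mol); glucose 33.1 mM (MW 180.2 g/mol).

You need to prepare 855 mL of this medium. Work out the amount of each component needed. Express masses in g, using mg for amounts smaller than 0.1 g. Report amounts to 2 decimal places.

Target volume = 855 mL = 0.855 L.
copper sulfate pentahydrate: 4.9 mg/L × 0.855 L = 4.19 mg
folic acid: 5.58 µmol/L × 441.4 g/mol × 0.855 L ÷ 1000 = 2.11 mg
disodium phosphate: 1.2 g per 100 mL × 855 mL ÷ 100 = 10.26 g
L-glutamine: 19.4 mmol/L × 146.15 g/mol × 0.855 L ÷ 1000 = 2.42 g
monosodium phosphate: 115 mmol/L × 119.98 g/mol × 0.855 L ÷ 1000 = 11.80 g
glucose: 33.1 mmol/L × 180.2 g/mol × 0.855 L ÷ 1000 = 5.10 g

copper sulfate pentahydrate 4.19 mg; folic acid 2.11 mg; disodium phosphate 10.26 g; L-glutamine 2.42 g; monosodium phosphate 11.80 g; glucose 5.10 g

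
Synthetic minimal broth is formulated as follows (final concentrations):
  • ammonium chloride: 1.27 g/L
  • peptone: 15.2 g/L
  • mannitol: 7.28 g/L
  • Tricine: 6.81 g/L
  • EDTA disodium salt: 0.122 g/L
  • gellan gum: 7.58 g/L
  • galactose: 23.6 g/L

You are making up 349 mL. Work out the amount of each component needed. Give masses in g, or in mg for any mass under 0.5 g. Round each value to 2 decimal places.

Working volume: 349 mL = 0.349 L.
ammonium chloride: 1.27 g/L × 0.349 L = 0.44323 g = 443.23 mg
peptone: 15.2 g/L × 0.349 L = 5.30 g
mannitol: 7.28 g/L × 0.349 L = 2.54 g
Tricine: 6.81 g/L × 0.349 L = 2.38 g
EDTA disodium salt: 0.122 g/L × 0.349 L = 0.042578 g = 42.58 mg
gellan gum: 7.58 g/L × 0.349 L = 2.65 g
galactose: 23.6 g/L × 0.349 L = 8.24 g

ammonium chloride 443.23 mg; peptone 5.30 g; mannitol 2.54 g; Tricine 2.38 g; EDTA disodium salt 42.58 mg; gellan gum 2.65 g; galactose 8.24 g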